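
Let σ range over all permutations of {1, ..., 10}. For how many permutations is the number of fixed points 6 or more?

# with exactly i fixed is C(10,i)·!(10-i); sum over i=6..10:
  i=6: C(10,6)·!4 = 210·9 = 1890
  i=7: C(10,7)·!3 = 120·2 = 240
  i=8: C(10,8)·!2 = 45·1 = 45
  i=9: C(10,9)·!1 = 10·0 = 0
  i=10: C(10,10)·!0 = 1·1 = 1
Total = 2176.

2176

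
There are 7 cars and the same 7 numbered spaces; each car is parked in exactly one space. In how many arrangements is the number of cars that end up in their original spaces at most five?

# with exactly i fixed is C(7,i)·!(7-i); sum over i=0..5:
  i=0: C(7,0)·!7 = 1·1854 = 1854
  i=1: C(7,1)·!6 = 7·265 = 1855
  i=2: C(7,2)·!5 = 21·44 = 924
  i=3: C(7,3)·!4 = 35·9 = 315
  i=4: C(7,4)·!3 = 35·2 = 70
  i=5: C(7,5)·!2 = 21·1 = 21
Total = 5039.

5039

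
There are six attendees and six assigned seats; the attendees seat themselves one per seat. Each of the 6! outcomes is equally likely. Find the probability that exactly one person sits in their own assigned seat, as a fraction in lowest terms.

11/30

Favorable outcomes: C(6,1)·!5 = 6·44 = 264.
Total outcomes: 6! = 720.
Probability = 264/720 = 11/30.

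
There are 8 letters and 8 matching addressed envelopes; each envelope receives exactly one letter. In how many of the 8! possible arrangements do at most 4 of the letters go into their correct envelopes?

40179

# with exactly i fixed is C(8,i)·!(8-i); sum over i=0..4:
  i=0: C(8,0)·!8 = 1·14833 = 14833
  i=1: C(8,1)·!7 = 8·1854 = 14832
  i=2: C(8,2)·!6 = 28·265 = 7420
  i=3: C(8,3)·!5 = 56·44 = 2464
  i=4: C(8,4)·!4 = 70·9 = 630
Total = 40179.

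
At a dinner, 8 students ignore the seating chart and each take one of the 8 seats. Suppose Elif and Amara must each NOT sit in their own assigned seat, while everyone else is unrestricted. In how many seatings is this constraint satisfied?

30960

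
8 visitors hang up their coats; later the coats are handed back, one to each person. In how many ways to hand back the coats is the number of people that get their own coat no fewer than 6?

# with exactly i fixed is C(8,i)·!(8-i); sum over i=6..8:
  i=6: C(8,6)·!2 = 28·1 = 28
  i=7: C(8,7)·!1 = 8·0 = 0
  i=8: C(8,8)·!0 = 1·1 = 1
Total = 29.

29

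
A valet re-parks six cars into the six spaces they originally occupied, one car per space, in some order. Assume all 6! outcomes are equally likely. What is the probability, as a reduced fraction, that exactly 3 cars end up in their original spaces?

1/18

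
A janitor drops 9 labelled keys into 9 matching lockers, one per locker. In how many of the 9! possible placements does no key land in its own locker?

133496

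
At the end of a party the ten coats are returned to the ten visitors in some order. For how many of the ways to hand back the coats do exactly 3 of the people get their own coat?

Pick the 3 fixed positions: C(10,3) = 120 ways.
The other 7 form a derangement: !7 = 1854.
Total: 120 × 1854 = 222480.

222480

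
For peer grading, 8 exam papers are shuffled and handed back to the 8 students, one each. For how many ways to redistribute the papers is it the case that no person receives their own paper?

!8 is the nearest integer to 8!/e.
8! = 40320, and 40320/e ≈ 14832.90, so !8 = 14833.

14833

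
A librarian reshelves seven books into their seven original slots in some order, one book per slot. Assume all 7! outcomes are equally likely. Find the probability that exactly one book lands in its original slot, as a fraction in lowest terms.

Favorable outcomes: C(7,1)·!6 = 7·265 = 1855.
Total outcomes: 7! = 5040.
Probability = 1855/5040 = 53/144.

53/144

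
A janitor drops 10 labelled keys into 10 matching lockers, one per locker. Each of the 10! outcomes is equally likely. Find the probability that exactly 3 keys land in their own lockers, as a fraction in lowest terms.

Favorable outcomes: C(10,3)·!7 = 120·1854 = 222480.
Total outcomes: 10! = 3628800.
Probability = 222480/3628800 = 103/1680.

103/1680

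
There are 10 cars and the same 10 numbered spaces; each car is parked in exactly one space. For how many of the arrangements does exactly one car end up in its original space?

Choose which one of the 10 is fixed: C(10,1) = 10.
The other 9 form a derangement: !9 = 133496.
Total: 10 × 133496 = 1334960.

1334960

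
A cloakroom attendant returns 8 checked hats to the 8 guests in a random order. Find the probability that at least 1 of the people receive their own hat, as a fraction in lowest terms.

3641/5760

Favorable outcomes: Σ_{i≥1} C(8,i)·!(8-i) = 8·1854 + 28·265 + 56·44 + 70·9 + 56·2 + 28·1 + 8·0 + 1·1 = 25487.
Total outcomes: 8! = 40320.
Probability = 25487/40320 = 3641/5760.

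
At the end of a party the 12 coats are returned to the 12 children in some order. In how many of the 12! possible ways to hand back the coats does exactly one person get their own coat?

Pick the single fixed position: C(12,1) = 12 ways.
The remaining 11 must be deranged: !11 = 14684570.
Total: 12 × 14684570 = 176214840.

176214840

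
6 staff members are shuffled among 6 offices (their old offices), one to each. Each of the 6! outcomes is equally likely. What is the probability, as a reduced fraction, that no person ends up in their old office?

53/144

Favorable outcomes: !6 = 265.
Total outcomes: 6! = 720.
Probability = 265/720 = 53/144.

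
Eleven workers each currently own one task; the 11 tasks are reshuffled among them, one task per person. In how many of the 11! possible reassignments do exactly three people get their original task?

2447445

Pick the 3 fixed positions: C(11,3) = 165 ways.
The other 8 form a derangement: !8 = 14833.
Total: 165 × 14833 = 2447445.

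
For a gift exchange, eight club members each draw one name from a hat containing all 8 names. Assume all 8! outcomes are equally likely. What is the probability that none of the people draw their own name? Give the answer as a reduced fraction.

2119/5760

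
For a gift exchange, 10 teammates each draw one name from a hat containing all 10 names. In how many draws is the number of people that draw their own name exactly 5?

Pick the 5 fixed positions: C(10,5) = 252 ways.
The remaining 5 must be deranged: !5 = 44.
Total: 252 × 44 = 11088.

11088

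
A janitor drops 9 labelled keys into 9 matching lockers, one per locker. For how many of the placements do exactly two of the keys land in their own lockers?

Choose which 2 of the 9 are fixed: C(9,2) = 36.
The other 7 form a derangement: !7 = 1854.
Total: 36 × 1854 = 66744.

66744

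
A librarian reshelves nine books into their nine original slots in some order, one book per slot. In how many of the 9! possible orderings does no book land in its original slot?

133496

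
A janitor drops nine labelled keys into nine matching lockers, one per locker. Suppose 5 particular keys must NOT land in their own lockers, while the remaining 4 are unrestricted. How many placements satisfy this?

205056

Inclusion-exclusion on the 5 forbidden self-matches:
Σ_{j=0}^{5} (-1)^j C(5,j)(9-j)!
= C(5,0)·9! - C(5,1)·8! + C(5,2)·7! - C(5,3)·6! + C(5,4)·5! - C(5,5)·4!
= 362880 - 201600 + 50400 - 7200 + 600 - 24
= 205056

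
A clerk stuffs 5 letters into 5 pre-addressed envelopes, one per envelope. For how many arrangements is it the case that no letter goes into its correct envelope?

!5 is the nearest integer to 5!/e.
5! = 120, and 120/e ≈ 44.15, so !5 = 44.

44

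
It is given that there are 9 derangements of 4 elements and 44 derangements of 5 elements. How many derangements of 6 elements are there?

!6 = (6-1)·(!5 + !4) = 5·(44 + 9) = 5·53 = 265.

265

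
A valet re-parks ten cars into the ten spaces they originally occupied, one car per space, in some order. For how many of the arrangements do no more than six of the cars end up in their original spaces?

3628514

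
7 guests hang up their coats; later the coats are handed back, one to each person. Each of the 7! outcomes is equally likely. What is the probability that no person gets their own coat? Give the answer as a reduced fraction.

103/280

Favorable outcomes: !7 = 1854.
Total outcomes: 7! = 5040.
Probability = 1854/5040 = 103/280.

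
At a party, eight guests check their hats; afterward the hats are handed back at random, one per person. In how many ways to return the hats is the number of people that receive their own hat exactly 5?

112

Choose which 5 of the 8 are fixed: C(8,5) = 56.
The remaining 3 must be deranged: !3 = 2.
Total: 56 × 2 = 112.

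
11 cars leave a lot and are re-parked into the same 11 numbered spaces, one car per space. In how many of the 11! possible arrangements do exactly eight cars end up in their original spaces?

330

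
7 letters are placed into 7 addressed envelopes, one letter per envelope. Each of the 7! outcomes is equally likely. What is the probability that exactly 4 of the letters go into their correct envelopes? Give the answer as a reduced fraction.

1/72

Favorable outcomes: C(7,4)·!3 = 35·2 = 70.
Total outcomes: 7! = 5040.
Probability = 70/5040 = 1/72.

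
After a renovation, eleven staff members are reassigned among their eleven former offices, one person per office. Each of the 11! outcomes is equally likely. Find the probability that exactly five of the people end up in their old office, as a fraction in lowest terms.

53/17280

Favorable outcomes: C(11,5)·!6 = 462·265 = 122430.
Total outcomes: 11! = 39916800.
Probability = 122430/39916800 = 53/17280.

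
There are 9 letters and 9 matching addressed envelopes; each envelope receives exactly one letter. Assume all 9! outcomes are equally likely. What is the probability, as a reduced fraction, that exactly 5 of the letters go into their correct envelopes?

1/320

Favorable outcomes: C(9,5)·!4 = 126·9 = 1134.
Total outcomes: 9! = 362880.
Probability = 1134/362880 = 1/320.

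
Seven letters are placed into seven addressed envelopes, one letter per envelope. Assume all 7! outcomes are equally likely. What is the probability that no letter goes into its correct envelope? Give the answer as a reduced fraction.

Favorable outcomes: !7 = 1854.
Total outcomes: 7! = 5040.
Probability = 1854/5040 = 103/280.

103/280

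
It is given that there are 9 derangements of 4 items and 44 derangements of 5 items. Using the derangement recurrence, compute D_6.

265

D_6 = (6-1)·(D_5 + D_4) = 5·(44 + 9) = 5·53 = 265.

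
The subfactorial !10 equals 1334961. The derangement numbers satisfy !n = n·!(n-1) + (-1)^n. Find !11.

!11 = 11·1334961 - 1 = 14684570.

14684570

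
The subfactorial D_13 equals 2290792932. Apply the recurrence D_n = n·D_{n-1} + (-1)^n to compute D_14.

32071101049

D_14 = 14·2290792932 + 1 = 32071101049.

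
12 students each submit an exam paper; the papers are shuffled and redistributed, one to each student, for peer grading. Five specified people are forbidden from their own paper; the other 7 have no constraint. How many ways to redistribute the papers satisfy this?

Let A_j be the event that the j-th constrained one is fixed. By inclusion-exclusion over the 5 events:
Σ_{j=0}^{5} (-1)^j C(5,j)(12-j)!
= C(5,0)·12! - C(5,1)·11! + C(5,2)·10! - C(5,3)·9! + C(5,4)·8! - C(5,5)·7!
= 479001600 - 199584000 + 36288000 - 3628800 + 201600 - 5040
= 312273360

312273360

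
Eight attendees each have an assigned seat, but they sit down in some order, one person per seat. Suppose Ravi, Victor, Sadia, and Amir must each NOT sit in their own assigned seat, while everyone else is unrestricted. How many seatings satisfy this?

Let A_j be the event that the j-th constrained one is fixed. By inclusion-exclusion over the 4 events:
Σ_{j=0}^{4} (-1)^j C(4,j)(8-j)!
= C(4,0)·8! - C(4,1)·7! + C(4,2)·6! - C(4,3)·5! + C(4,4)·4!
= 40320 - 20160 + 4320 - 480 + 24
= 24024

24024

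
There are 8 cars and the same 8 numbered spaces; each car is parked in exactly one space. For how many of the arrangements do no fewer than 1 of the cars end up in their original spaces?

25487

Sum C(8,i)·!(8-i) for i = 1..8:
  i=1: C(8,1)·!7 = 8·1854 = 14832
  i=2: C(8,2)·!6 = 28·265 = 7420
  i=3: C(8,3)·!5 = 56·44 = 2464
  i=4: C(8,4)·!4 = 70·9 = 630
  i=5: C(8,5)·!3 = 56·2 = 112
  i=6: C(8,6)·!2 = 28·1 = 28
  i=7: C(8,7)·!1 = 8·0 = 0
  i=8: C(8,8)·!0 = 1·1 = 1
Total = 25487.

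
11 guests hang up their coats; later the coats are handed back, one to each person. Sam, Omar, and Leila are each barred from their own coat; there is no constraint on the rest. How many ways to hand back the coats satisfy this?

30078720

Inclusion-exclusion on the 3 forbidden self-matches:
Σ_{j=0}^{3} (-1)^j C(3,j)(11-j)!
= C(3,0)·11! - C(3,1)·10! + C(3,2)·9! - C(3,3)·8!
= 39916800 - 10886400 + 1088640 - 40320
= 30078720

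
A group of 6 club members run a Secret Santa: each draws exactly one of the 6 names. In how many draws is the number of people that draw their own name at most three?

Sum C(6,i)·!(6-i) for i = 0..3:
  i=0: C(6,0)·!6 = 1·265 = 265
  i=1: C(6,1)·!5 = 6·44 = 264
  i=2: C(6,2)·!4 = 15·9 = 135
  i=3: C(6,3)·!3 = 20·2 = 40
Total = 704.

704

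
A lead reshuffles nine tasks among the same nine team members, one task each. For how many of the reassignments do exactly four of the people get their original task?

5544

Choose which 4 of the 9 are fixed: C(9,4) = 126.
The remaining 5 must be deranged: !5 = 44.
Total: 126 × 44 = 5544.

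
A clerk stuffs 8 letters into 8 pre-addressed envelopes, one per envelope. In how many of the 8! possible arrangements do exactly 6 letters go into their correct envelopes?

28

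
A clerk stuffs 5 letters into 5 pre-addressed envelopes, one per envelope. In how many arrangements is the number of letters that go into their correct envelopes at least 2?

# with exactly i fixed is C(5,i)·!(5-i); sum over i=2..5:
  i=2: C(5,2)·!3 = 10·2 = 20
  i=3: C(5,3)·!2 = 10·1 = 10
  i=4: C(5,4)·!1 = 5·0 = 0
  i=5: C(5,5)·!0 = 1·1 = 1
Total = 31.

31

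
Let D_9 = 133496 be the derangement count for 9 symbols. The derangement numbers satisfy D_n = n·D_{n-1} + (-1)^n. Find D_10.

1334961

D_10 = 10·133496 + 1 = 1334961.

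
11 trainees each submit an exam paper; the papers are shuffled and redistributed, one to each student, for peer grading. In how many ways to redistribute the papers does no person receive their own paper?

14684570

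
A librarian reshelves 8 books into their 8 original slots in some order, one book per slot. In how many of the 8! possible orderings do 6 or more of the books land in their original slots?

Sum C(8,i)·!(8-i) for i = 6..8:
  i=6: C(8,6)·!2 = 28·1 = 28
  i=7: C(8,7)·!1 = 8·0 = 0
  i=8: C(8,8)·!0 = 1·1 = 1
Total = 29.

29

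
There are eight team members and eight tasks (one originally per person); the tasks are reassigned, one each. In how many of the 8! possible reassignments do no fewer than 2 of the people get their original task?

10655

Sum C(8,i)·!(8-i) for i = 2..8:
  i=2: C(8,2)·!6 = 28·265 = 7420
  i=3: C(8,3)·!5 = 56·44 = 2464
  i=4: C(8,4)·!4 = 70·9 = 630
  i=5: C(8,5)·!3 = 56·2 = 112
  i=6: C(8,6)·!2 = 28·1 = 28
  i=7: C(8,7)·!1 = 8·0 = 0
  i=8: C(8,8)·!0 = 1·1 = 1
Total = 10655.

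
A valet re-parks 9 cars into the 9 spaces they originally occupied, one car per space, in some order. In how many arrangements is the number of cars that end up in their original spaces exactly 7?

36

Choose which 7 of the 9 are fixed: C(9,7) = 36.
The other 2 form a derangement: !2 = 1.
Total: 36 × 1 = 36.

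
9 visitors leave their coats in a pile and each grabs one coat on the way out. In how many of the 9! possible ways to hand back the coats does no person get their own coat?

133496

!9 is the nearest integer to 9!/e.
9! = 362880, and 362880/e ≈ 133496.09, so !9 = 133496.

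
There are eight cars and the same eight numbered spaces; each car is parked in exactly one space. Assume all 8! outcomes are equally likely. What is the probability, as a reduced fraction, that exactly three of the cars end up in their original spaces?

11/180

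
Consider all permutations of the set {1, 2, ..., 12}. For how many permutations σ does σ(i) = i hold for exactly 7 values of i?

Pick the 7 fixed positions: C(12,7) = 792 ways.
The other 5 form a derangement: !5 = 44.
Total: 792 × 44 = 34848.

34848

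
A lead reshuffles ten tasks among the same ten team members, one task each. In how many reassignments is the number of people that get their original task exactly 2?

Pick the 2 fixed positions: C(10,2) = 45 ways.
The remaining 8 must be deranged: !8 = 14833.
Total: 45 × 14833 = 667485.

667485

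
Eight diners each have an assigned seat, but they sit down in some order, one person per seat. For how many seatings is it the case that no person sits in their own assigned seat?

By inclusion-exclusion, !8 = Σ (-1)^k · 8!/k! for k=0..8
= 8! - 8!/1! + 8!/2! - 8!/3! + 8!/4! - 8!/5! + 8!/6! - 8!/7! + 8!/8!
= 40320 - 40320 + 20160 - 6720 + 1680 - 336 + 56 - 8 + 1
= 14833

14833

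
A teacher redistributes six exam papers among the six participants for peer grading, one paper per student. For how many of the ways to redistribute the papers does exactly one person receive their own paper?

264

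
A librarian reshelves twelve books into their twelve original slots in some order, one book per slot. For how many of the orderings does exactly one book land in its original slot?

176214840

Choose which one of the 12 is fixed: C(12,1) = 12.
The remaining 11 must be deranged: !11 = 14684570.
Total: 12 × 14684570 = 176214840.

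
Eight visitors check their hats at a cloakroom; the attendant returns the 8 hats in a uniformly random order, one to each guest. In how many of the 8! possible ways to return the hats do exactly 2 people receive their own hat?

Pick the 2 fixed positions: C(8,2) = 28 ways.
The other 6 form a derangement: !6 = 265.
Total: 28 × 265 = 7420.

7420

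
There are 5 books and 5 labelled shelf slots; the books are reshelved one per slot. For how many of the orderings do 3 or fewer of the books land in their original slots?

119

# with exactly i fixed is C(5,i)·!(5-i); sum over i=0..3:
  i=0: C(5,0)·!5 = 1·44 = 44
  i=1: C(5,1)·!4 = 5·9 = 45
  i=2: C(5,2)·!3 = 10·2 = 20
  i=3: C(5,3)·!2 = 10·1 = 10
Total = 119.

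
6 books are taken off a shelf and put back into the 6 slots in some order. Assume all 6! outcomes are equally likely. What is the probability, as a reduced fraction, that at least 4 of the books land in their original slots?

Favorable outcomes: Σ_{i≥4} C(6,i)·!(6-i) = 15·1 + 6·0 + 1·1 = 16.
Total outcomes: 6! = 720.
Probability = 16/720 = 1/45.

1/45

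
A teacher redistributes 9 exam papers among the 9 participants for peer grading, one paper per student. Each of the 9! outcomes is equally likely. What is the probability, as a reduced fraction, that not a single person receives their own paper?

Favorable outcomes: !9 = 133496.
Total outcomes: 9! = 362880.
Probability = 133496/362880 = 16687/45360.

16687/45360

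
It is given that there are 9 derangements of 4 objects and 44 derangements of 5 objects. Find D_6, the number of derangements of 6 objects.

D_6 = (6-1)·(D_5 + D_4) = 5·(44 + 9) = 5·53 = 265.

265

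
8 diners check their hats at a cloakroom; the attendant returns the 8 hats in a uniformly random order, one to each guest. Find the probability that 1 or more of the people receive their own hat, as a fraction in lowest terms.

Favorable outcomes: Σ_{i≥1} C(8,i)·!(8-i) = 8·1854 + 28·265 + 56·44 + 70·9 + 56·2 + 28·1 + 8·0 + 1·1 = 25487.
Total outcomes: 8! = 40320.
Probability = 25487/40320 = 3641/5760.

3641/5760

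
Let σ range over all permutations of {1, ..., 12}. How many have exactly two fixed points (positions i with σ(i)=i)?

88107426

Choose which 2 of the 12 are fixed: C(12,2) = 66.
The remaining 10 must be deranged: !10 = 1334961.
Total: 66 × 1334961 = 88107426.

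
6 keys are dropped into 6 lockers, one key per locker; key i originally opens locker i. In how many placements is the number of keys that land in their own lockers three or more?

56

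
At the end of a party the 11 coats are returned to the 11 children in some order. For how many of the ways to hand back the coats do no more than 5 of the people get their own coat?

# with exactly i fixed is C(11,i)·!(11-i); sum over i=0..5:
  i=0: C(11,0)·!11 = 1·14684570 = 14684570
  i=1: C(11,1)·!10 = 11·1334961 = 14684571
  i=2: C(11,2)·!9 = 55·133496 = 7342280
  i=3: C(11,3)·!8 = 165·14833 = 2447445
  i=4: C(11,4)·!7 = 330·1854 = 611820
  i=5: C(11,5)·!6 = 462·265 = 122430
Total = 39893116.

39893116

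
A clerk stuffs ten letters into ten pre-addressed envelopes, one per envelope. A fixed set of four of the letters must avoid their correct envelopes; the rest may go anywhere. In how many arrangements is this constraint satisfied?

2399760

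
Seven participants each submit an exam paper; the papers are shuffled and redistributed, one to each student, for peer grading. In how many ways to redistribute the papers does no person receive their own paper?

Recurrence: !7 = 7·!6 + (-1)^7.
!7 = 7·265 - 1 = 1854

1854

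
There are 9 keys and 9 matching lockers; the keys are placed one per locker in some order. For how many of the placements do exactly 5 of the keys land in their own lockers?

1134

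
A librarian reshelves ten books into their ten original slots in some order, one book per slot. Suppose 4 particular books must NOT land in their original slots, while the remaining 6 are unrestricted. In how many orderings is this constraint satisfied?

2399760

Let A_j be the event that the j-th constrained one is fixed. By inclusion-exclusion over the 4 events:
Σ_{j=0}^{4} (-1)^j C(4,j)(10-j)!
= C(4,0)·10! - C(4,1)·9! + C(4,2)·8! - C(4,3)·7! + C(4,4)·6!
= 3628800 - 1451520 + 241920 - 20160 + 720
= 2399760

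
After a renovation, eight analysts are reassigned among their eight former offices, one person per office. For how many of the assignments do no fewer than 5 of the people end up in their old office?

141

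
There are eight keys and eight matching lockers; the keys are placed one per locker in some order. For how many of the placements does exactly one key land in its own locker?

14832

Pick the single fixed position: C(8,1) = 8 ways.
The other 7 form a derangement: !7 = 1854.
Total: 8 × 1854 = 14832.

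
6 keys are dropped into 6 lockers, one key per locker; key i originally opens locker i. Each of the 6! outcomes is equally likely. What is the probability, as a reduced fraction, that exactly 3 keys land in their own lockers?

Favorable outcomes: C(6,3)·!3 = 20·2 = 40.
Total outcomes: 6! = 720.
Probability = 40/720 = 1/18.

1/18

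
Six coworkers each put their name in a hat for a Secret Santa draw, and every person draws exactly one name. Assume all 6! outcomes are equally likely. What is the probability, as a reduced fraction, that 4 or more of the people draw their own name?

Favorable outcomes: Σ_{i≥4} C(6,i)·!(6-i) = 15·1 + 6·0 + 1·1 = 16.
Total outcomes: 6! = 720.
Probability = 16/720 = 1/45.

1/45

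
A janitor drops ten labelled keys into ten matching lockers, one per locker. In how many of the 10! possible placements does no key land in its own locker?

1334961

By inclusion-exclusion, !10 = Σ (-1)^k · 10!/k! for k=0..10
= 10! - 10!/1! + 10!/2! - 10!/3! + 10!/4! - 10!/5! + 10!/6! - 10!/7! + 10!/8! - 10!/9! + 10!/10!
= 3628800 - 3628800 + 1814400 - 604800 + 151200 - 30240 + 5040 - 720 + 90 - 10 + 1
= 1334961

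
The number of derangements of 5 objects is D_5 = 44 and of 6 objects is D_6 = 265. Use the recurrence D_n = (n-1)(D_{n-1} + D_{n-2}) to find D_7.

1854

D_7 = (7-1)·(D_6 + D_5) = 6·(265 + 44) = 6·309 = 1854.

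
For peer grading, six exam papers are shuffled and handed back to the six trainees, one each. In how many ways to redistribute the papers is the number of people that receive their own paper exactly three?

40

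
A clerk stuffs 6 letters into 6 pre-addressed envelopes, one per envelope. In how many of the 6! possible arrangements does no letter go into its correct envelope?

Recurrence: !6 = 6·!5 + (-1)^6.
!6 = 6·44 + 1 = 265

265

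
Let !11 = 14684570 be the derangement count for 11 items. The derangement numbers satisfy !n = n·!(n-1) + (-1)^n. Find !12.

176214841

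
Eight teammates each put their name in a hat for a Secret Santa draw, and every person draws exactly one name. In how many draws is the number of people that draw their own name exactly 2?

Choose which 2 of the 8 are fixed: C(8,2) = 28.
The other 6 form a derangement: !6 = 265.
Total: 28 × 265 = 7420.

7420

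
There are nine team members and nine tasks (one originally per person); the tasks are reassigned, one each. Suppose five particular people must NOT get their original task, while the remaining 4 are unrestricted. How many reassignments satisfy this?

Inclusion-exclusion on the 5 forbidden self-matches:
Σ_{j=0}^{5} (-1)^j C(5,j)(9-j)!
= C(5,0)·9! - C(5,1)·8! + C(5,2)·7! - C(5,3)·6! + C(5,4)·5! - C(5,5)·4!
= 362880 - 201600 + 50400 - 7200 + 600 - 24
= 205056

205056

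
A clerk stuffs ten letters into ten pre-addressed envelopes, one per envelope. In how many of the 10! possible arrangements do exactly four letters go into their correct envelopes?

55650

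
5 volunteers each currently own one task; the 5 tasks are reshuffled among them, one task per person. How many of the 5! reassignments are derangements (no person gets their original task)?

44

The subfactorial !5 = [5!/e] (nearest integer).
5! = 120, and 120/e ≈ 44.15, so !5 = 44.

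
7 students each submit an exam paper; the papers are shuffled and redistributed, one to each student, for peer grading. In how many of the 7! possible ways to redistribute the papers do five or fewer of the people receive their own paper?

5039

# with exactly i fixed is C(7,i)·!(7-i); sum over i=0..5:
  i=0: C(7,0)·!7 = 1·1854 = 1854
  i=1: C(7,1)·!6 = 7·265 = 1855
  i=2: C(7,2)·!5 = 21·44 = 924
  i=3: C(7,3)·!4 = 35·9 = 315
  i=4: C(7,4)·!3 = 35·2 = 70
  i=5: C(7,5)·!2 = 21·1 = 21
Total = 5039.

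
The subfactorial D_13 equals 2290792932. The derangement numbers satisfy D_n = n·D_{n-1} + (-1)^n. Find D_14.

32071101049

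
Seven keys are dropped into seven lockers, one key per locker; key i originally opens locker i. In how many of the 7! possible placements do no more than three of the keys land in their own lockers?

4948

Sum C(7,i)·!(7-i) for i = 0..3:
  i=0: C(7,0)·!7 = 1·1854 = 1854
  i=1: C(7,1)·!6 = 7·265 = 1855
  i=2: C(7,2)·!5 = 21·44 = 924
  i=3: C(7,3)·!4 = 35·9 = 315
Total = 4948.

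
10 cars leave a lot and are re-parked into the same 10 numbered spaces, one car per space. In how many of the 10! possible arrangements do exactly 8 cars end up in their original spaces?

Choose which 8 of the 10 are fixed: C(10,8) = 45.
The remaining 2 must be deranged: !2 = 1.
Total: 45 × 1 = 45.

45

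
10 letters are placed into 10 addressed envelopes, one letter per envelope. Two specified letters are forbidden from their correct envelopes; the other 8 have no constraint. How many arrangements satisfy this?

2943360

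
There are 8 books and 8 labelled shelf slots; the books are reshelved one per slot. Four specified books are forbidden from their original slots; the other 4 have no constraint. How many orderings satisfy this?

Inclusion-exclusion on the 4 forbidden self-matches:
Σ_{j=0}^{4} (-1)^j C(4,j)(8-j)!
= C(4,0)·8! - C(4,1)·7! + C(4,2)·6! - C(4,3)·5! + C(4,4)·4!
= 40320 - 20160 + 4320 - 480 + 24
= 24024

24024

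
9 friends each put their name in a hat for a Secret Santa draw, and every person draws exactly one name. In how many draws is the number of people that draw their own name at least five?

1339

# with exactly i fixed is C(9,i)·!(9-i); sum over i=5..9:
  i=5: C(9,5)·!4 = 126·9 = 1134
  i=6: C(9,6)·!3 = 84·2 = 168
  i=7: C(9,7)·!2 = 36·1 = 36
  i=8: C(9,8)·!1 = 9·0 = 0
  i=9: C(9,9)·!0 = 1·1 = 1
Total = 1339.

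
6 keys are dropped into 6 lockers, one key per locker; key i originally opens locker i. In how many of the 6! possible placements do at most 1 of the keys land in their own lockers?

529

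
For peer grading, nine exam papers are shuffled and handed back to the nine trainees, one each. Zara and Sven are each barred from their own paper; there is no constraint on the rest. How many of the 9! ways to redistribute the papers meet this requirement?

287280

Inclusion-exclusion on the 2 forbidden self-matches:
Σ_{j=0}^{2} (-1)^j C(2,j)(9-j)!
= C(2,0)·9! - C(2,1)·8! + C(2,2)·7!
= 362880 - 80640 + 5040
= 287280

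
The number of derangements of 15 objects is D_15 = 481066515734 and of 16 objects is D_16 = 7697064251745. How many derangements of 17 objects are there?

130850092279664

D_17 = (17-1)·(D_16 + D_15) = 16·(7697064251745 + 481066515734) = 16·8178130767479 = 130850092279664.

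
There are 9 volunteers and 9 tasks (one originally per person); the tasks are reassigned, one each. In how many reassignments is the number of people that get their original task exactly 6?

168

Pick the 6 fixed positions: C(9,6) = 84 ways.
The other 3 form a derangement: !3 = 2.
Total: 84 × 2 = 168.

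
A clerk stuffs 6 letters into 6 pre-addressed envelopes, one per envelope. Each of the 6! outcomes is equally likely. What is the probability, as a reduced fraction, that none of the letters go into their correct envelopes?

Favorable outcomes: !6 = 265.
Total outcomes: 6! = 720.
Probability = 265/720 = 53/144.

53/144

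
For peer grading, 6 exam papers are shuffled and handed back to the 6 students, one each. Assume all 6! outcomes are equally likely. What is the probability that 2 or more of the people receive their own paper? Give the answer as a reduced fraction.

Favorable outcomes: Σ_{i≥2} C(6,i)·!(6-i) = 15·9 + 20·2 + 15·1 + 6·0 + 1·1 = 191.
Total outcomes: 6! = 720.
Probability = 191/720 = 191/720.

191/720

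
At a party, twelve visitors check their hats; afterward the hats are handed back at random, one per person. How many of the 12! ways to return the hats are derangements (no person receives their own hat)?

176214841

By inclusion-exclusion, !12 = Σ (-1)^k · 12!/k! for k=0..12
= 12! - 12!/1! + 12!/2! - 12!/3! + 12!/4! - 12!/5! + 12!/6! - 12!/7! + 12!/8! - 12!/9! + 12!/10! - 12!/11! + 12!/12!
= 479001600 - 479001600 + 239500800 - 79833600 + 19958400 - 3991680 + 665280 - 95040 + 11880 - 1320 + 132 - 12 + 1
= 176214841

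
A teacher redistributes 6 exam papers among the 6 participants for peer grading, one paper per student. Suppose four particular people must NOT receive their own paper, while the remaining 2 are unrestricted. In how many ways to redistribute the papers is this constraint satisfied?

Inclusion-exclusion on the 4 forbidden self-matches:
Σ_{j=0}^{4} (-1)^j C(4,j)(6-j)!
= C(4,0)·6! - C(4,1)·5! + C(4,2)·4! - C(4,3)·3! + C(4,4)·2!
= 720 - 480 + 144 - 24 + 2
= 362

362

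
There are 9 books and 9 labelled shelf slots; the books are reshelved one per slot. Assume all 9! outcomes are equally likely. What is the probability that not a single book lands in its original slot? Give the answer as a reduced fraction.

Favorable outcomes: !9 = 133496.
Total outcomes: 9! = 362880.
Probability = 133496/362880 = 16687/45360.

16687/45360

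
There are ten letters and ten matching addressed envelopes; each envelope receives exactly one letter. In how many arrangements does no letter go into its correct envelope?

!10 = 10! · Σ_{k=0}^{10} (-1)^k/k!
= 10! - 10!/1! + 10!/2! - 10!/3! + 10!/4! - 10!/5! + 10!/6! - 10!/7! + 10!/8! - 10!/9! + 10!/10!
= 3628800 - 3628800 + 1814400 - 604800 + 151200 - 30240 + 5040 - 720 + 90 - 10 + 1
= 1334961

1334961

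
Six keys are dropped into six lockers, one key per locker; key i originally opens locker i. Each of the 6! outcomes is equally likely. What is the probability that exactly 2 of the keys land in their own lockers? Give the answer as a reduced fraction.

Favorable outcomes: C(6,2)·!4 = 15·9 = 135.
Total outcomes: 6! = 720.
Probability = 135/720 = 3/16.

3/16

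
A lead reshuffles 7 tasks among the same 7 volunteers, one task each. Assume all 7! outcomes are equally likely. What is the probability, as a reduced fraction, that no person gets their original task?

103/280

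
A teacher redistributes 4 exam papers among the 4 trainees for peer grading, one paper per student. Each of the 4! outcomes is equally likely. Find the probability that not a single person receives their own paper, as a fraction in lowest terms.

3/8

Favorable outcomes: !4 = 9.
Total outcomes: 4! = 24.
Probability = 9/24 = 3/8.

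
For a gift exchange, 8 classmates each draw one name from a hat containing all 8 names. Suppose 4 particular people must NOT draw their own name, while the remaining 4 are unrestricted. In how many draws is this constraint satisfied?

24024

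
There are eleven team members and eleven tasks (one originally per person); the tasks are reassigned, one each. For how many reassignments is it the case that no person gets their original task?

The subfactorial !11 = [11!/e] (nearest integer).
11! = 39916800, and 39916800/e ≈ 14684570.08, so !11 = 14684570.

14684570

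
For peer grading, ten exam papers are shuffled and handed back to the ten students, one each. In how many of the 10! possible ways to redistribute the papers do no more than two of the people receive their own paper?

3337406

Sum C(10,i)·!(10-i) for i = 0..2:
  i=0: C(10,0)·!10 = 1·1334961 = 1334961
  i=1: C(10,1)·!9 = 10·133496 = 1334960
  i=2: C(10,2)·!8 = 45·14833 = 667485
Total = 3337406.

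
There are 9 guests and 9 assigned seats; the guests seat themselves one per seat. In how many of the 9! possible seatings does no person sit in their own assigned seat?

133496

!9 = 9! · Σ_{k=0}^{9} (-1)^k/k!
= 9! - 9!/1! + 9!/2! - 9!/3! + 9!/4! - 9!/5! + 9!/6! - 9!/7! + 9!/8! - 9!/9!
= 362880 - 362880 + 181440 - 60480 + 15120 - 3024 + 504 - 72 + 9 - 1
= 133496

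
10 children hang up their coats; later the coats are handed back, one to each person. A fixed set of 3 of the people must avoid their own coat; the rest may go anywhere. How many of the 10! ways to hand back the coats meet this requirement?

2656080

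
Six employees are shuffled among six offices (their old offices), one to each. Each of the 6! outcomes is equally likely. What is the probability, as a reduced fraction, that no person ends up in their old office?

Favorable outcomes: !6 = 265.
Total outcomes: 6! = 720.
Probability = 265/720 = 53/144.

53/144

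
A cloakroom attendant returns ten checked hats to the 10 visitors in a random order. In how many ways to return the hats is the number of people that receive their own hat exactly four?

55650

Choose which 4 of the 10 are fixed: C(10,4) = 210.
The remaining 6 must be deranged: !6 = 265.
Total: 210 × 265 = 55650.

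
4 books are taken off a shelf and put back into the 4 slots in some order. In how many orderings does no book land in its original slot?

9

!4 is the nearest integer to 4!/e.
4! = 24, and 24/e ≈ 8.83, so !4 = 9.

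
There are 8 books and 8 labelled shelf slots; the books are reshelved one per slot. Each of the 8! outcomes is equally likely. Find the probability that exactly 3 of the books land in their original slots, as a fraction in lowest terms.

Favorable outcomes: C(8,3)·!5 = 56·44 = 2464.
Total outcomes: 8! = 40320.
Probability = 2464/40320 = 11/180.

11/180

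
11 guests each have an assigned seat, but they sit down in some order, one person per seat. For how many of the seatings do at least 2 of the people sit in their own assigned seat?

# with exactly i fixed is C(11,i)·!(11-i); sum over i=2..11:
  i=2: C(11,2)·!9 = 55·133496 = 7342280
  i=3: C(11,3)·!8 = 165·14833 = 2447445
  i=4: C(11,4)·!7 = 330·1854 = 611820
  i=5: C(11,5)·!6 = 462·265 = 122430
  i=6: C(11,6)·!5 = 462·44 = 20328
  i=7: C(11,7)·!4 = 330·9 = 2970
  i=8: C(11,8)·!3 = 165·2 = 330
  i=9: C(11,9)·!2 = 55·1 = 55
  i=10: C(11,10)·!1 = 11·0 = 0
  i=11: C(11,11)·!0 = 1·1 = 1
Total = 10547659.

10547659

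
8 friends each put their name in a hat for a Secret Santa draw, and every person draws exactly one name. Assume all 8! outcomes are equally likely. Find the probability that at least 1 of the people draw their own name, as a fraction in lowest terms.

3641/5760

Favorable outcomes: Σ_{i≥1} C(8,i)·!(8-i) = 8·1854 + 28·265 + 56·44 + 70·9 + 56·2 + 28·1 + 8·0 + 1·1 = 25487.
Total outcomes: 8! = 40320.
Probability = 25487/40320 = 3641/5760.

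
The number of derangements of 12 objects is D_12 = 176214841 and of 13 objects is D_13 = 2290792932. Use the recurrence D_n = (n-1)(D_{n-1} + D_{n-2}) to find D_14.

32071101049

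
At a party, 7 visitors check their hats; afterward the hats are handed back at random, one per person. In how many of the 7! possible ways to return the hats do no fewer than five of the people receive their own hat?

22

# with exactly i fixed is C(7,i)·!(7-i); sum over i=5..7:
  i=5: C(7,5)·!2 = 21·1 = 21
  i=6: C(7,6)·!1 = 7·0 = 0
  i=7: C(7,7)·!0 = 1·1 = 1
Total = 22.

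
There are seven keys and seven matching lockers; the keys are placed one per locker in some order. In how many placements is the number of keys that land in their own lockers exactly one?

1855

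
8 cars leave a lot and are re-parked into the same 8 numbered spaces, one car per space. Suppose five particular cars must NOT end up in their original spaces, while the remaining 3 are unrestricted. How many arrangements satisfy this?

Let A_j be the event that the j-th constrained one is fixed. By inclusion-exclusion over the 5 events:
Σ_{j=0}^{5} (-1)^j C(5,j)(8-j)!
= C(5,0)·8! - C(5,1)·7! + C(5,2)·6! - C(5,3)·5! + C(5,4)·4! - C(5,5)·3!
= 40320 - 25200 + 7200 - 1200 + 120 - 6
= 21234

21234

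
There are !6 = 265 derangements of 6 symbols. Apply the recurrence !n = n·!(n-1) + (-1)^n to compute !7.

!7 = 7·265 - 1 = 1854.

1854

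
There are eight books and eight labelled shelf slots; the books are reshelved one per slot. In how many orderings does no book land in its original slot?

14833

!8 is the nearest integer to 8!/e.
8! = 40320, and 40320/e ≈ 14832.90, so !8 = 14833.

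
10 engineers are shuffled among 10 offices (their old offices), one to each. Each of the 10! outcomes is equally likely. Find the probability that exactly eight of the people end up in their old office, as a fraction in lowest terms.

Favorable outcomes: C(10,8)·!2 = 45·1 = 45.
Total outcomes: 10! = 3628800.
Probability = 45/3628800 = 1/80640.

1/80640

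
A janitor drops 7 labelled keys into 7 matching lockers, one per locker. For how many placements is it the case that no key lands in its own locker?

1854

!7 is the nearest integer to 7!/e.
7! = 5040, and 5040/e ≈ 1854.11, so !7 = 1854.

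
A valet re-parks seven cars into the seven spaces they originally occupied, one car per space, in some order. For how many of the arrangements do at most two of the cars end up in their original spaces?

4633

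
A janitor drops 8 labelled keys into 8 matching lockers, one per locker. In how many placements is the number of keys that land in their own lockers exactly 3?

2464

Pick the 3 fixed positions: C(8,3) = 56 ways.
The other 5 form a derangement: !5 = 44.
Total: 56 × 44 = 2464.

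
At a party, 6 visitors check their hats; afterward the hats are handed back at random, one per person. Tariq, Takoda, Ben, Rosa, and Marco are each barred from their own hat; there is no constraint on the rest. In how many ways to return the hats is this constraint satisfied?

309

Let A_j be the event that the j-th constrained one is fixed. By inclusion-exclusion over the 5 events:
Σ_{j=0}^{5} (-1)^j C(5,j)(6-j)!
= C(5,0)·6! - C(5,1)·5! + C(5,2)·4! - C(5,3)·3! + C(5,4)·2! - C(5,5)·1!
= 720 - 600 + 240 - 60 + 10 - 1
= 309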